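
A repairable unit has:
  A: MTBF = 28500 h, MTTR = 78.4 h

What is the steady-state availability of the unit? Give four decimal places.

A(A) = MTBF/(MTBF+MTTR) = 28500/(28500+78.4) = 0.9973

0.9973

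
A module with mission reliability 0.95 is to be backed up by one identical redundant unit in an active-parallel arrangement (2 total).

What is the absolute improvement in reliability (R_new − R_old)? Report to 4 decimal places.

R_before = 0.95
R_after = 1 − (1 − 0.95)^2 = 0.9975
ΔR = 0.9975 − 0.95 = 0.0475

0.0475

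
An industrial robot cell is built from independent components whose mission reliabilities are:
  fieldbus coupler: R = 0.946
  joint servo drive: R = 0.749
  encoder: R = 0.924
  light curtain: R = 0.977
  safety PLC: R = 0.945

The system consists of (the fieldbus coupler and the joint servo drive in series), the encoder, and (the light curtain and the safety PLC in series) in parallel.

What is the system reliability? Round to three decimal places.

Series (fieldbus coupler and joint servo drive): 0.94600 × 0.74900 = 0.70855
Series (light curtain and safety PLC): 0.97700 × 0.94500 = 0.92327
Parallel ([0.70855], encoder, and [0.92327]): 1 − (1 − 0.70855)(1 − 0.92400)(1 − 0.92327) = 0.998

0.998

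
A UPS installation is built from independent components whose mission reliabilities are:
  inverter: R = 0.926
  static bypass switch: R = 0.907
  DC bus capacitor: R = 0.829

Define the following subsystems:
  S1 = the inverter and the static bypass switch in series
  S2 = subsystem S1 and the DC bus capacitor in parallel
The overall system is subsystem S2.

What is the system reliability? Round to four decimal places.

Series (inverter and static bypass switch): 0.926000 × 0.907000 = 0.839882
Parallel ([0.839882] and DC bus capacitor): 1 − (1 − 0.839882)(1 − 0.829000) = 0.9726

0.9726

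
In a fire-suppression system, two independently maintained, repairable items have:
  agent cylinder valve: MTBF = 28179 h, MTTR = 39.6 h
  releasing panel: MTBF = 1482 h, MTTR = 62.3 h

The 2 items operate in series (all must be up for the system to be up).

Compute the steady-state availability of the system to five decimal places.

0.95831

A(agent cylinder valve) = MTBF/(MTBF+MTTR) = 28179/(28179+39.6) = 0.998597
A(releasing panel) = MTBF/(MTBF+MTTR) = 1482/(1482+62.3) = 0.959658
Series availability: 0.998597 × 0.959658 = 0.95831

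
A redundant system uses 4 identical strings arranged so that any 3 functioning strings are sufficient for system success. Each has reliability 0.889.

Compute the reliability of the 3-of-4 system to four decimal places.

0.9366

R = Σ_{i=3}^{4} C(4,i) p^i (1−p)^{4−i} with p = 0.889
C(4,3)·0.889^3·0.111^1 = 0.311952
C(4,4)·0.889^4·0.111^0 = 0.624607
Sum = 0.9366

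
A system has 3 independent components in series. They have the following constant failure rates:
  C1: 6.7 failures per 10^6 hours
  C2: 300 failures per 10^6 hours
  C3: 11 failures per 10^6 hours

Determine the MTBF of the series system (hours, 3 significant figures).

Series of exponential components: λ_sys = Σ λ_i
λ_sys = 0.0000067 + 0.00030 + 0.000011 = 3.1770e-04 /h
MTBF = 1 / λ_sys = 3150 h

3150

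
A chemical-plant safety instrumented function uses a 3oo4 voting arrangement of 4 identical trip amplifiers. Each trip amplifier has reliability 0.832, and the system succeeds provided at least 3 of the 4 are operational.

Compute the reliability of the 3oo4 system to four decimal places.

0.8662

R = Σ_{i=3}^{4} C(4,i) p^i (1−p)^{4−i} with p = 0.832
C(4,3)·0.832^3·0.168^1 = 0.387025
C(4,4)·0.832^4·0.168^0 = 0.479174
Sum = 0.8662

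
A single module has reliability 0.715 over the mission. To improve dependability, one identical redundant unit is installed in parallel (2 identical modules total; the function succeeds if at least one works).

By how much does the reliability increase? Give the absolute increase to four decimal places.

R_before = 0.715
R_after = 1 − (1 − 0.715)^2 = 0.9188
ΔR = 0.9188 − 0.715 = 0.2038

0.2038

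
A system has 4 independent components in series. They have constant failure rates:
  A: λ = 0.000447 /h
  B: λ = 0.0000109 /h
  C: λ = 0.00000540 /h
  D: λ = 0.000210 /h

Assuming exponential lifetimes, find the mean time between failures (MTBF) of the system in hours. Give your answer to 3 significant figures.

1490

Series of exponential components: λ_sys = Σ λ_i
λ_sys = 0.000447 + 0.0000109 + 0.00000540 + 0.000210 = 6.7330e-04 /h
MTBF = 1 / λ_sys = 1490 h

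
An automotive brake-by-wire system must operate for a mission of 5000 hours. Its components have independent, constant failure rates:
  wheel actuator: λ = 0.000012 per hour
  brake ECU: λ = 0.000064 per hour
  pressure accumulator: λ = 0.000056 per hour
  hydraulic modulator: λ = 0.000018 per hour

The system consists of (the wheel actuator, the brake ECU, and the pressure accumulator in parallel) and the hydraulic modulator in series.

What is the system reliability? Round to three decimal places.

R(wheel actuator) = exp(−0.000012 × 5000) = 0.94176
R(brake ECU) = exp(−0.000064 × 5000) = 0.72615
R(pressure accumulator) = exp(−0.000056 × 5000) = 0.75578
R(hydraulic modulator) = exp(−0.000018 × 5000) = 0.91393
Parallel (wheel actuator, brake ECU, and pressure accumulator): 1 − (1 − 0.94176)(1 − 0.72615)(1 − 0.75578) = 0.99610
Series ([0.99610] and hydraulic modulator): 0.99610 × 0.91393 = 0.910

0.910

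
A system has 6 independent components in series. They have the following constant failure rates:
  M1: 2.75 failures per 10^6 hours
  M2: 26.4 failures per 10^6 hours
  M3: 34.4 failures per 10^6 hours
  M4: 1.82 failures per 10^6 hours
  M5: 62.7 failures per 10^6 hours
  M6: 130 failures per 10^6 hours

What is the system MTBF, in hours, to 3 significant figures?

3870

Series of exponential components: λ_sys = Σ λ_i
λ_sys = 0.00000275 + 0.0000264 + 0.0000344 + 0.00000182 + 0.0000627 + 0.000130 = 2.5807e-04 /h
MTBF = 1 / λ_sys = 3870 h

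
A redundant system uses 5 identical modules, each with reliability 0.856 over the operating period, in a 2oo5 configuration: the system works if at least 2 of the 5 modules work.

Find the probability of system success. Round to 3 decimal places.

0.998

R = Σ_{i=2}^{5} C(5,i) p^i (1−p)^{5−i} with p = 0.856
C(5,2)·0.856^2·0.144^3 = 0.02188
C(5,3)·0.856^3·0.144^2 = 0.13006
C(5,4)·0.856^4·0.144^1 = 0.38657
C(5,5)·0.856^5·0.144^0 = 0.45959
Sum = 0.998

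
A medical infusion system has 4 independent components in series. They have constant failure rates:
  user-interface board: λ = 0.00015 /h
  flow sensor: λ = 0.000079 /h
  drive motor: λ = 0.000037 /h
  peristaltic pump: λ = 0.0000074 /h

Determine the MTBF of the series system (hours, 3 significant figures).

Series of exponential components: λ_sys = Σ λ_i
λ_sys = 0.00015 + 0.000079 + 0.000037 + 0.0000074 = 2.7340e-04 /h
MTBF = 1 / λ_sys = 3660 h

3660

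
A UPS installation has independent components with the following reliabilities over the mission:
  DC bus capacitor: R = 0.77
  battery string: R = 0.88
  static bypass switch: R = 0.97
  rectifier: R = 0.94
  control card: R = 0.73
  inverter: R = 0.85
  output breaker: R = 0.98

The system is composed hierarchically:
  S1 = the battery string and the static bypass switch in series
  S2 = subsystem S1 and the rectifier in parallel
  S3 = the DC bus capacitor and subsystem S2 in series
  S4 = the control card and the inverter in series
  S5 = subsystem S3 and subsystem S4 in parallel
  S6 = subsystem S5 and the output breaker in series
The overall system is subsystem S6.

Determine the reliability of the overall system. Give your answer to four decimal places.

0.8919

Series (battery string and static bypass switch): 0.880000 × 0.970000 = 0.853600
Parallel ([0.853600] and rectifier): 1 − (1 − 0.853600)(1 − 0.940000) = 0.991216
Series (DC bus capacitor and [0.991216]): 0.770000 × 0.991216 = 0.763236
Series (control card and inverter): 0.730000 × 0.850000 = 0.620500
Parallel ([0.763236] and [0.620500]): 1 − (1 − 0.763236)(1 − 0.620500) = 0.910148
Series ([0.910148] and output breaker): 0.910148 × 0.980000 = 0.8919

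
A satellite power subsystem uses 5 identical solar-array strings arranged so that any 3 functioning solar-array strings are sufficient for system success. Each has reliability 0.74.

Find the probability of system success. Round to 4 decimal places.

0.8857

R = Σ_{i=3}^{5} C(5,i) p^i (1−p)^{5−i} with p = 0.74
C(5,3)·0.74^3·0.26^2 = 0.273931
C(5,4)·0.74^4·0.26^1 = 0.389825
C(5,5)·0.74^5·0.26^0 = 0.221901
Sum = 0.8857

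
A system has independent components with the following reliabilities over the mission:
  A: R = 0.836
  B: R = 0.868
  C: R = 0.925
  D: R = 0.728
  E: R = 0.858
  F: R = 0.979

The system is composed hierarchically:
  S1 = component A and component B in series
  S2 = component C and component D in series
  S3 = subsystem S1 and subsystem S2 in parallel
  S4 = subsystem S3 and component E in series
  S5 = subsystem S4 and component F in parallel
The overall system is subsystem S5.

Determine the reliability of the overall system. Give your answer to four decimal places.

0.9954

Series (A and B): 0.836000 × 0.868000 = 0.725648
Series (C and D): 0.925000 × 0.728000 = 0.673400
Parallel ([0.725648] and [0.673400]): 1 − (1 − 0.725648)(1 − 0.673400) = 0.910397
Series ([0.910397] and E): 0.910397 × 0.858000 = 0.781121
Parallel ([0.781121] and F): 1 − (1 − 0.781121)(1 − 0.979000) = 0.9954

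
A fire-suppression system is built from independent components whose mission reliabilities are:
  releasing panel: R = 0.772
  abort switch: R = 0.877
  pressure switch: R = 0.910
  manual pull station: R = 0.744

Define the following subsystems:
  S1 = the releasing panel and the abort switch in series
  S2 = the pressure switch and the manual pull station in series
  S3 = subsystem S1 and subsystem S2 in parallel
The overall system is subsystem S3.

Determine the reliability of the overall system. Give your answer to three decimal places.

0.896

Series (releasing panel and abort switch): 0.77200 × 0.87700 = 0.67704
Series (pressure switch and manual pull station): 0.91000 × 0.74400 = 0.67704
Parallel ([0.67704] and [0.67704]): 1 − (1 − 0.67704)(1 − 0.67704) = 0.896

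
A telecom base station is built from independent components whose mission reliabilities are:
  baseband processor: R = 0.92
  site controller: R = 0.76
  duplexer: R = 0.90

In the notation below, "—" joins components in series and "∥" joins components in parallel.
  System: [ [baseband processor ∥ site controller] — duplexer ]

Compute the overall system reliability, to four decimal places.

Parallel (baseband processor and site controller): 1 − (1 − 0.920000)(1 − 0.760000) = 0.980800
Series ([0.980800] and duplexer): 0.980800 × 0.900000 = 0.8827

0.8827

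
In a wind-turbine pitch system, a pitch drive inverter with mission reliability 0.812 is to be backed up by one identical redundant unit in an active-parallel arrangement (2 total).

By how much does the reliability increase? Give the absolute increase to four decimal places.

0.1527

R_before = 0.812
R_after = 1 − (1 − 0.812)^2 = 0.9647
ΔR = 0.9647 − 0.812 = 0.1527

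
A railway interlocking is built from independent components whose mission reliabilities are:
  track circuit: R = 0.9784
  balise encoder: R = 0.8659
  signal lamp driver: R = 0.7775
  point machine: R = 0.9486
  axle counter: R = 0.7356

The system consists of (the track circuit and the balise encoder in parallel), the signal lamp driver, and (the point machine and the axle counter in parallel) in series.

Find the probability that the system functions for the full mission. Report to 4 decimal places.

Parallel (track circuit and balise encoder): 1 − (1 − 0.978400)(1 − 0.865900) = 0.997103
Parallel (point machine and axle counter): 1 − (1 − 0.948600)(1 − 0.735600) = 0.986410
Series ([0.997103], signal lamp driver, and [0.986410]): 0.997103 × 0.777500 × 0.986410 = 0.7647

0.7647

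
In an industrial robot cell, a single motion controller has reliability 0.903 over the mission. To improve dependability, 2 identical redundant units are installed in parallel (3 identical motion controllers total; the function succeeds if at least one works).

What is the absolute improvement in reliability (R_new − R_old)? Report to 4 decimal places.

R_before = 0.903
R_after = 1 − (1 − 0.903)^3 = 0.9991
ΔR = 0.9991 − 0.903 = 0.0961

0.0961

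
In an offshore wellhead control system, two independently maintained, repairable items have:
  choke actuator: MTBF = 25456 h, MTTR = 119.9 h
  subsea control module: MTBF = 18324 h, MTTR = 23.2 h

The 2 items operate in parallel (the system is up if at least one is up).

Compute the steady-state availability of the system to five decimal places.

0.99999

A(choke actuator) = MTBF/(MTBF+MTTR) = 25456/(25456+119.9) = 0.995312
A(subsea control module) = MTBF/(MTBF+MTTR) = 18324/(18324+23.2) = 0.998736
Parallel availability: 1 − (1 − 0.995312)(1 − 0.998736) = 0.99999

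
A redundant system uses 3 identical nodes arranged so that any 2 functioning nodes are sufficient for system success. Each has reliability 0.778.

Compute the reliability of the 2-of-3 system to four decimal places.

R = Σ_{i=2}^{3} C(3,i) p^i (1−p)^{3−i} with p = 0.778
C(3,2)·0.778^2·0.222^1 = 0.403119
C(3,3)·0.778^3·0.222^0 = 0.470911
Sum = 0.8740

0.8740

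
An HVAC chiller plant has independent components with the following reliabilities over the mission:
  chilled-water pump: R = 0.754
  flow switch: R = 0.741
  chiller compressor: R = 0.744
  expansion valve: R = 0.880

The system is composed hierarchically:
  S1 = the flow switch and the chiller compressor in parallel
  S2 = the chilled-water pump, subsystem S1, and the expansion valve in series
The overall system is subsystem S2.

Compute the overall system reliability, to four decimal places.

Parallel (flow switch and chiller compressor): 1 − (1 − 0.741000)(1 − 0.744000) = 0.933696
Series (chilled-water pump, [0.933696], and expansion valve): 0.754000 × 0.933696 × 0.880000 = 0.6195

0.6195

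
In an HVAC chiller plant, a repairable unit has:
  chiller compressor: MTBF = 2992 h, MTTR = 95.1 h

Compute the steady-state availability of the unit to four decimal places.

0.9692

A(chiller compressor) = MTBF/(MTBF+MTTR) = 2992/(2992+95.1) = 0.9692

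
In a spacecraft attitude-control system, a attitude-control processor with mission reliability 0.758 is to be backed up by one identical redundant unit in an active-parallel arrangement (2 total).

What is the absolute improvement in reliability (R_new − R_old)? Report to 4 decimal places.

R_before = 0.758
R_after = 1 − (1 − 0.758)^2 = 0.9414
ΔR = 0.9414 − 0.758 = 0.1834

0.1834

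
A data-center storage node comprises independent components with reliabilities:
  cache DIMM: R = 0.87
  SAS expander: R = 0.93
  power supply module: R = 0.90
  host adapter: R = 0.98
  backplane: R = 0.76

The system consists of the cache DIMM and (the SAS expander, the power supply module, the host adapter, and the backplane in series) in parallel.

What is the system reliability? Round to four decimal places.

0.9510

Series (SAS expander, power supply module, host adapter, and backplane): 0.930000 × 0.900000 × 0.980000 × 0.760000 = 0.623398
Parallel (cache DIMM and [0.623398]): 1 − (1 − 0.870000)(1 − 0.623398) = 0.9510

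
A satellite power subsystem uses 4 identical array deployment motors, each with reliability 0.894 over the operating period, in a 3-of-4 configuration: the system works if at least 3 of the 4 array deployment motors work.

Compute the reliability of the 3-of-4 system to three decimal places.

0.942

R = Σ_{i=3}^{4} C(4,i) p^i (1−p)^{4−i} with p = 0.894
C(4,3)·0.894^3·0.106^1 = 0.30296
C(4,4)·0.894^4·0.106^0 = 0.63878
Sum = 0.942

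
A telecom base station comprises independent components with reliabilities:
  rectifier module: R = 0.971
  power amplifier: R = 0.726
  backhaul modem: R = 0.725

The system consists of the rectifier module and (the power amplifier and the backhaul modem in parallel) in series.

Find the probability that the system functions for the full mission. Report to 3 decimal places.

0.898

Parallel (power amplifier and backhaul modem): 1 − (1 − 0.72600)(1 − 0.72500) = 0.92465
Series (rectifier module and [0.92465]): 0.97100 × 0.92465 = 0.898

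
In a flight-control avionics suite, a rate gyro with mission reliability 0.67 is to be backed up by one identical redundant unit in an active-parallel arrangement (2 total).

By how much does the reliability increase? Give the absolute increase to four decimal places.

R_before = 0.67
R_after = 1 − (1 − 0.67)^2 = 0.8911
ΔR = 0.8911 − 0.67 = 0.2211

0.2211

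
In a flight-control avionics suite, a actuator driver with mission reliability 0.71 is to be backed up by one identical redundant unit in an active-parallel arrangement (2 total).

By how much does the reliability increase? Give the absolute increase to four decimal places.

R_before = 0.71
R_after = 1 − (1 − 0.71)^2 = 0.9159
ΔR = 0.9159 − 0.71 = 0.2059

0.2059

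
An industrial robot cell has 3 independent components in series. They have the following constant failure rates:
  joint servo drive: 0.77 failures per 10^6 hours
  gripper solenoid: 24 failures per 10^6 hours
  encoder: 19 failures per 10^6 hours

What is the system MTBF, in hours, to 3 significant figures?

22800

Series of exponential components: λ_sys = Σ λ_i
λ_sys = 0.00000077 + 0.000024 + 0.000019 = 4.3770e-05 /h
MTBF = 1 / λ_sys = 22800 h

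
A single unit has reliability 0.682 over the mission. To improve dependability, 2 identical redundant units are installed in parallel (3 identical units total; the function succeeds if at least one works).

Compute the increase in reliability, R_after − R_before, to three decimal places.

0.286

R_before = 0.682
R_after = 1 − (1 − 0.682)^3 = 0.968
ΔR = 0.968 − 0.682 = 0.286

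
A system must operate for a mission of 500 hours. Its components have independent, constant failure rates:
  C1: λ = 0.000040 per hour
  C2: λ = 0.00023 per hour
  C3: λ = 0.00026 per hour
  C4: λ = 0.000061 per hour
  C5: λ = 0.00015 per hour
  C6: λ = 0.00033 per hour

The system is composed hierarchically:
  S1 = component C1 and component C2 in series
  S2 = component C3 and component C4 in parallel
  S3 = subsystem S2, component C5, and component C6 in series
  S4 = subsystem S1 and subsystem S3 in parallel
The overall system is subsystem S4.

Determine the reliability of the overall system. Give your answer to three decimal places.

0.973

R(C1) = exp(−0.000040 × 500) = 0.98020
R(C2) = exp(−0.00023 × 500) = 0.89137
R(C3) = exp(−0.00026 × 500) = 0.87810
R(C4) = exp(−0.000061 × 500) = 0.96996
R(C5) = exp(−0.00015 × 500) = 0.92774
R(C6) = exp(−0.00033 × 500) = 0.84789
Series (C1 and C2): 0.98020 × 0.89137 = 0.87372
Parallel (C3 and C4): 1 − (1 − 0.87810)(1 − 0.96996) = 0.99634
Series ([0.99634], C5, and C6): 0.99634 × 0.92774 × 0.84789 = 0.78374
Parallel ([0.87372] and [0.78374]): 1 − (1 − 0.87372)(1 − 0.78374) = 0.973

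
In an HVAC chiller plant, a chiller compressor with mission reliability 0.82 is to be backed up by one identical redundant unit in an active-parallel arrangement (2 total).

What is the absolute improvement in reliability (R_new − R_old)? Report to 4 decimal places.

R_before = 0.82
R_after = 1 − (1 − 0.82)^2 = 0.9676
ΔR = 0.9676 − 0.82 = 0.1476

0.1476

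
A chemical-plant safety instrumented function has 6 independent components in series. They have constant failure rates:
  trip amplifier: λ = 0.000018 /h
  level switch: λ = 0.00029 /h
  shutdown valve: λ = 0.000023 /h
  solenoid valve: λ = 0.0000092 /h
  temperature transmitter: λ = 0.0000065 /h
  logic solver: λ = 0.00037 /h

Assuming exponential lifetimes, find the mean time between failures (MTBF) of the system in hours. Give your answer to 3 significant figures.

Series of exponential components: λ_sys = Σ λ_i
λ_sys = 0.000018 + 0.00029 + 0.000023 + 0.0000092 + 0.0000065 + 0.00037 = 7.1670e-04 /h
MTBF = 1 / λ_sys = 1400 h

1400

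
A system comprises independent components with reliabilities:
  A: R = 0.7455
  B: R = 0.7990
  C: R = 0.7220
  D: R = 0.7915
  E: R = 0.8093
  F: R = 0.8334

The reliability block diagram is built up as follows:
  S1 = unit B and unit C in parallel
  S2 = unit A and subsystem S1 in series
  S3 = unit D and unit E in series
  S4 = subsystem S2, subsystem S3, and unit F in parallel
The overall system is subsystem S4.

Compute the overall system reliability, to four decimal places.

Parallel (B and C): 1 − (1 − 0.799000)(1 − 0.722000) = 0.944122
Series (A and [0.944122]): 0.745500 × 0.944122 = 0.703843
Series (D and E): 0.791500 × 0.809300 = 0.640561
Parallel ([0.703843], [0.640561], and F): 1 − (1 − 0.703843)(1 − 0.640561)(1 − 0.833400) = 0.9823

0.9823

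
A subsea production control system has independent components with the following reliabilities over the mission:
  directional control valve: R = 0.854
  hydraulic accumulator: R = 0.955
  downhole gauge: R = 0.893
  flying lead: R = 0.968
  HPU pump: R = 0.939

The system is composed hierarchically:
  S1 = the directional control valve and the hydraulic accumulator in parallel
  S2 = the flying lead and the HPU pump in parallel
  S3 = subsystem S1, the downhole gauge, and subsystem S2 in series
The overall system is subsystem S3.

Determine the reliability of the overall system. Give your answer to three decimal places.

Parallel (directional control valve and hydraulic accumulator): 1 − (1 − 0.85400)(1 − 0.95500) = 0.99343
Parallel (flying lead and HPU pump): 1 − (1 − 0.96800)(1 − 0.93900) = 0.99805
Series ([0.99343], downhole gauge, and [0.99805]): 0.99343 × 0.89300 × 0.99805 = 0.885

0.885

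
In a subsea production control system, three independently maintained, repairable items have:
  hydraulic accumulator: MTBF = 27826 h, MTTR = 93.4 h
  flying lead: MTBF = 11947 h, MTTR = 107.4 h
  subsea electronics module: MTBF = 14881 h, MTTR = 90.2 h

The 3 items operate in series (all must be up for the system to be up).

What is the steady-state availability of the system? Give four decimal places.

0.9818

A(hydraulic accumulator) = MTBF/(MTBF+MTTR) = 27826/(27826+93.4) = 0.996655
A(flying lead) = MTBF/(MTBF+MTTR) = 11947/(11947+107.4) = 0.991090
A(subsea electronics module) = MTBF/(MTBF+MTTR) = 14881/(14881+90.2) = 0.993975
Series availability: 0.996655 × 0.991090 × 0.993975 = 0.9818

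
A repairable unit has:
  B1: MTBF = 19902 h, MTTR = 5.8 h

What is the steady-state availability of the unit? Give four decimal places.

A(B1) = MTBF/(MTBF+MTTR) = 19902/(19902+5.8) = 0.9997

0.9997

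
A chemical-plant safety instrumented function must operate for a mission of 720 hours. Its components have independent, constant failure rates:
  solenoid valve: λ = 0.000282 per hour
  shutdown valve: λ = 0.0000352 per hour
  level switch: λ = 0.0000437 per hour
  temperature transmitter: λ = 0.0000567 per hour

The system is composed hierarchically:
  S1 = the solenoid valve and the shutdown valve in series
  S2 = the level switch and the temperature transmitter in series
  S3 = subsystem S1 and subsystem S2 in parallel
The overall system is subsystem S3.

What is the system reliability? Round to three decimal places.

0.986

R(solenoid valve) = exp(−0.000282 × 720) = 0.81625
R(shutdown valve) = exp(−0.0000352 × 720) = 0.97497
R(level switch) = exp(−0.0000437 × 720) = 0.96903
R(temperature transmitter) = exp(−0.0000567 × 720) = 0.96000
Series (solenoid valve and shutdown valve): 0.81625 × 0.97497 = 0.79582
Series (level switch and temperature transmitter): 0.96903 × 0.96000 = 0.93027
Parallel ([0.79582] and [0.93027]): 1 − (1 − 0.79582)(1 − 0.93027) = 0.986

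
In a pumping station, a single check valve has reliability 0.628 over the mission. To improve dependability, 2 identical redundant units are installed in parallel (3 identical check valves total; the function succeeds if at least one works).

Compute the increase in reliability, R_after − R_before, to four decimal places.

0.3205

R_before = 0.628
R_after = 1 − (1 − 0.628)^3 = 0.9485
ΔR = 0.9485 − 0.628 = 0.3205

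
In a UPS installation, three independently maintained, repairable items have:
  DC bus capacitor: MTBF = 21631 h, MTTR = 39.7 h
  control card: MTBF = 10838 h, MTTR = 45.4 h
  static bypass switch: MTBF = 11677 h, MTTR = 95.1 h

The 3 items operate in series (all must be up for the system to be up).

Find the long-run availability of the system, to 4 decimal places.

A(DC bus capacitor) = MTBF/(MTBF+MTTR) = 21631/(21631+39.7) = 0.998168
A(control card) = MTBF/(MTBF+MTTR) = 10838/(10838+45.4) = 0.995829
A(static bypass switch) = MTBF/(MTBF+MTTR) = 11677/(11677+95.1) = 0.991922
Series availability: 0.998168 × 0.995829 × 0.991922 = 0.9860

0.9860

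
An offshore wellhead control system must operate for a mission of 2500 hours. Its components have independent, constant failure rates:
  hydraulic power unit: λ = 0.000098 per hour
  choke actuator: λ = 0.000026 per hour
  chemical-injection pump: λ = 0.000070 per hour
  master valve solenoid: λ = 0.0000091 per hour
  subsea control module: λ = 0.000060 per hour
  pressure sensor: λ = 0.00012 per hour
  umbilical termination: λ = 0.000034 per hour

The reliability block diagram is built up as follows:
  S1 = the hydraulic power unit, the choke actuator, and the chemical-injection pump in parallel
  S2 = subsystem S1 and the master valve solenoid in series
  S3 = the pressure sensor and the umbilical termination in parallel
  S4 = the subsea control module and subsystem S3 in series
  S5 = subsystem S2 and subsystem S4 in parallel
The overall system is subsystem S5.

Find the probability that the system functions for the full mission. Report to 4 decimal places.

0.9961

R(hydraulic power unit) = exp(−0.000098 × 2500) = 0.782705
R(choke actuator) = exp(−0.000026 × 2500) = 0.937067
R(chemical-injection pump) = exp(−0.000070 × 2500) = 0.839457
R(master valve solenoid) = exp(−0.0000091 × 2500) = 0.977507
R(subsea control module) = exp(−0.000060 × 2500) = 0.860708
R(pressure sensor) = exp(−0.00012 × 2500) = 0.740818
R(umbilical termination) = exp(−0.000034 × 2500) = 0.918512
Parallel (hydraulic power unit, choke actuator, and chemical-injection pump): 1 − (1 − 0.782705)(1 − 0.937067)(1 − 0.839457) = 0.997805
Series ([0.997805] and master valve solenoid): 0.997805 × 0.977507 = 0.975361
Parallel (pressure sensor and umbilical termination): 1 − (1 − 0.740818)(1 − 0.918512) = 0.978880
Series (subsea control module and [0.978880]): 0.860708 × 0.978880 = 0.842530
Parallel ([0.975361] and [0.842530]): 1 − (1 − 0.975361)(1 − 0.842530) = 0.9961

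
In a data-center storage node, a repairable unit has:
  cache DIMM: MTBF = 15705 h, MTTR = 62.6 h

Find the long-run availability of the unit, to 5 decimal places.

0.99603

A(cache DIMM) = MTBF/(MTBF+MTTR) = 15705/(15705+62.6) = 0.99603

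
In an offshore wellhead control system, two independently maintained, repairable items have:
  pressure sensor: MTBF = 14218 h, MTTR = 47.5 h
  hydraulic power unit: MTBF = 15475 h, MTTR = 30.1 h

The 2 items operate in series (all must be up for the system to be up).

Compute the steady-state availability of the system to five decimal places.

A(pressure sensor) = MTBF/(MTBF+MTTR) = 14218/(14218+47.5) = 0.996670
A(hydraulic power unit) = MTBF/(MTBF+MTTR) = 15475/(15475+30.1) = 0.998059
Series availability: 0.996670 × 0.998059 = 0.99474

0.99474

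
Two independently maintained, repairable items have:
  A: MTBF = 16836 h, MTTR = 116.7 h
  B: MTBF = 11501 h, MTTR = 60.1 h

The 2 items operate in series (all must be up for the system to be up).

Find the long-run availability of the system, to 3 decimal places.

0.988

A(A) = MTBF/(MTBF+MTTR) = 16836/(16836+116.7) = 0.993116
A(B) = MTBF/(MTBF+MTTR) = 11501/(11501+60.1) = 0.994802
Series availability: 0.993116 × 0.994802 = 0.988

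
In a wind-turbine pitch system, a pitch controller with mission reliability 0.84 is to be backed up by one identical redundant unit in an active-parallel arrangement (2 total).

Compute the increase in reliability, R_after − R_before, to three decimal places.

R_before = 0.84
R_after = 1 − (1 − 0.84)^2 = 0.974
ΔR = 0.974 − 0.84 = 0.134

0.134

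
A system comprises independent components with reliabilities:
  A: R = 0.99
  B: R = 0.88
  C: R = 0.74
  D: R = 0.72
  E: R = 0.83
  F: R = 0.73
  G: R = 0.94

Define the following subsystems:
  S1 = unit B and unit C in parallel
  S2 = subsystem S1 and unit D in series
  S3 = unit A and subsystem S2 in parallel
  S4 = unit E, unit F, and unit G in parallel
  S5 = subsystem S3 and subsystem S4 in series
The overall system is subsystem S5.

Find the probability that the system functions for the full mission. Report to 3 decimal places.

0.994

Parallel (B and C): 1 − (1 − 0.88000)(1 − 0.74000) = 0.96880
Series ([0.96880] and D): 0.96880 × 0.72000 = 0.69754
Parallel (A and [0.69754]): 1 − (1 − 0.99000)(1 − 0.69754) = 0.99698
Parallel (E, F, and G): 1 − (1 − 0.83000)(1 − 0.73000)(1 − 0.94000) = 0.99725
Series ([0.99698] and [0.99725]): 0.99698 × 0.99725 = 0.994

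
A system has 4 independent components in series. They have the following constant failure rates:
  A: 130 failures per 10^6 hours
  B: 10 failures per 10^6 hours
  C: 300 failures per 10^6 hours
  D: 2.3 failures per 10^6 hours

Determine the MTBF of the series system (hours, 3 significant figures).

2260

Series of exponential components: λ_sys = Σ λ_i
λ_sys = 0.00013 + 0.000010 + 0.00030 + 0.0000023 = 4.4230e-04 /h
MTBF = 1 / λ_sys = 2260 h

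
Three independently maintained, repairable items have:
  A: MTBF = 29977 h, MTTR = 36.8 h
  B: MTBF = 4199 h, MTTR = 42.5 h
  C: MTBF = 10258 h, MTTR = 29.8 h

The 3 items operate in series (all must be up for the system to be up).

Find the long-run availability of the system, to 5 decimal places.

A(A) = MTBF/(MTBF+MTTR) = 29977/(29977+36.8) = 0.998774
A(B) = MTBF/(MTBF+MTTR) = 4199/(4199+42.5) = 0.989980
A(C) = MTBF/(MTBF+MTTR) = 10258/(10258+29.8) = 0.997103
Series availability: 0.998774 × 0.989980 × 0.997103 = 0.98590

0.98590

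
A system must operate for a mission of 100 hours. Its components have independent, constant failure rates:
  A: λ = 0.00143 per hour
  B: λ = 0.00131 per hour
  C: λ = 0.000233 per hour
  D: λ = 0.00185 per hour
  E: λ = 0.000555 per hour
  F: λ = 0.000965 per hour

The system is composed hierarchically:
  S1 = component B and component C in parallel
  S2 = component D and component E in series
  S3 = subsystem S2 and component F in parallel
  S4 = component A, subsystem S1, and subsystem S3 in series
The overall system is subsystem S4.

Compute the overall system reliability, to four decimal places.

0.8473

R(A) = exp(−0.00143 × 100) = 0.866754
R(B) = exp(−0.00131 × 100) = 0.877218
R(C) = exp(−0.000233 × 100) = 0.976969
R(D) = exp(−0.00185 × 100) = 0.831104
R(E) = exp(−0.000555 × 100) = 0.946012
R(F) = exp(−0.000965 × 100) = 0.908010
Parallel (B and C): 1 − (1 − 0.877218)(1 − 0.976969) = 0.997172
Series (D and E): 0.831104 × 0.946012 = 0.786234
Parallel ([0.786234] and F): 1 − (1 − 0.786234)(1 − 0.908010) = 0.980336
Series (A, [0.997172], and [0.980336]): 0.866754 × 0.997172 × 0.980336 = 0.8473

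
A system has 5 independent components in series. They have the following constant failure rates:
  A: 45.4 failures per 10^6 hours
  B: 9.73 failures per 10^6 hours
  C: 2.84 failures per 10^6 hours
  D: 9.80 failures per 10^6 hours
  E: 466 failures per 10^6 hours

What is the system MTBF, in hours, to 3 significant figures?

Series of exponential components: λ_sys = Σ λ_i
λ_sys = 0.0000454 + 0.00000973 + 0.00000284 + 0.00000980 + 0.000466 = 5.3377e-04 /h
MTBF = 1 / λ_sys = 1870 h

1870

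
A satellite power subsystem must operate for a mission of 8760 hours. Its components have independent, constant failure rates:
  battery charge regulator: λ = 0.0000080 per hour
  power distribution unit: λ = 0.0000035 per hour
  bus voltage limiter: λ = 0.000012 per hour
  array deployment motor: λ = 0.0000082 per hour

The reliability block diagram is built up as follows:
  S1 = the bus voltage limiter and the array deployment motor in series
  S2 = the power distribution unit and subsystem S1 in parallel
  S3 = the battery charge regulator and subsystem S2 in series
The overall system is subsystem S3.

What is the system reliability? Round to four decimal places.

0.9278

R(battery charge regulator) = exp(−0.0000080 × 8760) = 0.932319
R(power distribution unit) = exp(−0.0000035 × 8760) = 0.969805
R(bus voltage limiter) = exp(−0.000012 × 8760) = 0.900216
R(array deployment motor) = exp(−0.0000082 × 8760) = 0.930687
Series (bus voltage limiter and array deployment motor): 0.900216 × 0.930687 = 0.837819
Parallel (power distribution unit and [0.837819]): 1 − (1 − 0.969805)(1 − 0.837819) = 0.995103
Series (battery charge regulator and [0.995103]): 0.932319 × 0.995103 = 0.9278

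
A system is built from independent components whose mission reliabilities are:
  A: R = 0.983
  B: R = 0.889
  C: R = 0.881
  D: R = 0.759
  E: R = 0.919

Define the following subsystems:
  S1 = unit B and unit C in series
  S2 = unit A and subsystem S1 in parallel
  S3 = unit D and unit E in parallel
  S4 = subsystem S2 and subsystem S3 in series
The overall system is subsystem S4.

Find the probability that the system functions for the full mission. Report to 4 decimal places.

0.9769

Series (B and C): 0.889000 × 0.881000 = 0.783209
Parallel (A and [0.783209]): 1 − (1 − 0.983000)(1 − 0.783209) = 0.996315
Parallel (D and E): 1 − (1 − 0.759000)(1 − 0.919000) = 0.980479
Series ([0.996315] and [0.980479]): 0.996315 × 0.980479 = 0.9769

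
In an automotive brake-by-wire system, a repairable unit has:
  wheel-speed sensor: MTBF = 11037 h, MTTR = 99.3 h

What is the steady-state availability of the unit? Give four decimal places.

A(wheel-speed sensor) = MTBF/(MTBF+MTTR) = 11037/(11037+99.3) = 0.9911

0.9911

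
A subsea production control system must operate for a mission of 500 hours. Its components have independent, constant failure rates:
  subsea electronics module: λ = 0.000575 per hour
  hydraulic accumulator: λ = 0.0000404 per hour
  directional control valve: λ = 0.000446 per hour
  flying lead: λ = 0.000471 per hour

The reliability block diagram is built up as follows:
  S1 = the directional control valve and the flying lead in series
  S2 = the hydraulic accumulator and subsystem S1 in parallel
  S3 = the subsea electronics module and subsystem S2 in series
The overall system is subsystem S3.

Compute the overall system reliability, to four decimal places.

R(subsea electronics module) = exp(−0.000575 × 500) = 0.750137
R(hydraulic accumulator) = exp(−0.0000404 × 500) = 0.980003
R(directional control valve) = exp(−0.000446 × 500) = 0.800115
R(flying lead) = exp(−0.000471 × 500) = 0.790176
Series (directional control valve and flying lead): 0.800115 × 0.790176 = 0.632232
Parallel (hydraulic accumulator and [0.632232]): 1 − (1 − 0.980003)(1 − 0.632232) = 0.992646
Series (subsea electronics module and [0.992646]): 0.750137 × 0.992646 = 0.7446

0.7446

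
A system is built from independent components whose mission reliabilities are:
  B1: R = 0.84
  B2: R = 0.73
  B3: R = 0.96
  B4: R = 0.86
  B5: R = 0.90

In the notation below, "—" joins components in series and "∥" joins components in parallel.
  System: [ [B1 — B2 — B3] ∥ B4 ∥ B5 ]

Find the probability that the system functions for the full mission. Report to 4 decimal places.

Series (B1, B2, and B3): 0.840000 × 0.730000 × 0.960000 = 0.588672
Parallel ([0.588672], B4, and B5): 1 − (1 − 0.588672)(1 − 0.860000)(1 − 0.900000) = 0.9942

0.9942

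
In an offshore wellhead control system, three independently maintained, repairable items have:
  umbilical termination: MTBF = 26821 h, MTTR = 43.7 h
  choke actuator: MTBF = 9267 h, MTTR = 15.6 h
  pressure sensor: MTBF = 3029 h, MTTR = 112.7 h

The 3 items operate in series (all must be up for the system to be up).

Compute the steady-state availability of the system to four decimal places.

0.9609

A(umbilical termination) = MTBF/(MTBF+MTTR) = 26821/(26821+43.7) = 0.998373
A(choke actuator) = MTBF/(MTBF+MTTR) = 9267/(9267+15.6) = 0.998319
A(pressure sensor) = MTBF/(MTBF+MTTR) = 3029/(3029+112.7) = 0.964128
Series availability: 0.998373 × 0.998319 × 0.964128 = 0.9609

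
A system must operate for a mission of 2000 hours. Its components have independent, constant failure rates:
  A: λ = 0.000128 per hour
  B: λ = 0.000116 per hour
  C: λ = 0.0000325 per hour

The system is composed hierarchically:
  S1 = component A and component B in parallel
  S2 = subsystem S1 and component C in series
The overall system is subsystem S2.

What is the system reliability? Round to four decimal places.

0.8932

R(A) = exp(−0.000128 × 2000) = 0.774142
R(B) = exp(−0.000116 × 2000) = 0.792946
R(C) = exp(−0.0000325 × 2000) = 0.937067
Parallel (A and B): 1 − (1 − 0.774142)(1 − 0.792946) = 0.953235
Series ([0.953235] and C): 0.953235 × 0.937067 = 0.8932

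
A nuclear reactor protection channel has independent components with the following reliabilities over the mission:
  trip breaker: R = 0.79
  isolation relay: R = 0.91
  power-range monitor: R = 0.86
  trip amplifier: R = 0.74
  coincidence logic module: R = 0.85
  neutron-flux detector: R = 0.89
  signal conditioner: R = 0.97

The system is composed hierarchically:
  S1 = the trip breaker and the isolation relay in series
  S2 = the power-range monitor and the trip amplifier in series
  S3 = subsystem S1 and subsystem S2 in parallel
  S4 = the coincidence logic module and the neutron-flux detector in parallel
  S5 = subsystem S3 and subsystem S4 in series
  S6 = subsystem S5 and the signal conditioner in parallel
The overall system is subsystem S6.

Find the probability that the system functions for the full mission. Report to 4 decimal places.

0.9965

Series (trip breaker and isolation relay): 0.790000 × 0.910000 = 0.718900
Series (power-range monitor and trip amplifier): 0.860000 × 0.740000 = 0.636400
Parallel ([0.718900] and [0.636400]): 1 − (1 − 0.718900)(1 − 0.636400) = 0.897792
Parallel (coincidence logic module and neutron-flux detector): 1 − (1 − 0.850000)(1 − 0.890000) = 0.983500
Series ([0.897792] and [0.983500]): 0.897792 × 0.983500 = 0.882978
Parallel ([0.882978] and signal conditioner): 1 − (1 − 0.882978)(1 − 0.970000) = 0.9965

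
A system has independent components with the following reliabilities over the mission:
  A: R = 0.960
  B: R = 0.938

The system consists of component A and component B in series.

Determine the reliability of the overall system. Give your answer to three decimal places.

Series (A and B): 0.96000 × 0.93800 = 0.900

0.900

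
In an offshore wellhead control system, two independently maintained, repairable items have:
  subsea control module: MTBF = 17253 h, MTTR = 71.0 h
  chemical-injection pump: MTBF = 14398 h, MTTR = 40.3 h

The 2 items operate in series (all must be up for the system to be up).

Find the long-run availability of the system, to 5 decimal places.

0.99312

A(subsea control module) = MTBF/(MTBF+MTTR) = 17253/(17253+71.0) = 0.995902
A(chemical-injection pump) = MTBF/(MTBF+MTTR) = 14398/(14398+40.3) = 0.997209
Series availability: 0.995902 × 0.997209 = 0.99312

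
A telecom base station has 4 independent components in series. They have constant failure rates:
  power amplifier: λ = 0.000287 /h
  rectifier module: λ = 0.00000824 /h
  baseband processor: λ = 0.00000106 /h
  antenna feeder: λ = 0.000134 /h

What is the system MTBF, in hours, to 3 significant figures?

2320

Series of exponential components: λ_sys = Σ λ_i
λ_sys = 0.000287 + 0.00000824 + 0.00000106 + 0.000134 = 4.3030e-04 /h
MTBF = 1 / λ_sys = 2320 h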